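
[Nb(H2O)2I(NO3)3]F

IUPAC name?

The 1 fluoride counter-ion carries a total charge of -1, so each complex ion is 1+.
Ligand charges: 3×nitrato (-1 each), 1×iodo (-1 each), 2×aqua (neutral); total -4. So Nb + (-4) = 1+, giving Nb = +5.
Ligands are named alphabetically: aqua before iodo before nitrato.

diaquaiodotrinitratoniobium(V) fluoride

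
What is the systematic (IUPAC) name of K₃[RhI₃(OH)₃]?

The 3 potassium counter-ions carry a total charge of +3, so each complex ion is 3−.
Ligand charges: 3×hydroxo (-1 each), 3×iodo (-1 each); total -6. So Rh + (-6) = 3−, giving Rh = +3.
Ligands are named alphabetically: hydroxo before iodo.
The complex ion is anionic, so rhodium takes the -ate form rhodate(III).

potassium trihydroxotriiodorhodate(III)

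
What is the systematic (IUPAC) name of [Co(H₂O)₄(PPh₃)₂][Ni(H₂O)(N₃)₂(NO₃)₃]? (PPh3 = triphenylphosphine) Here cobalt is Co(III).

Both ions are complex: the cation is named first with the plain metal name, the anion second with the -ate form; each ion's ligands are alphabetised independently.
Co is given as +3; the cation's ligand charges sum to 0, so the complex cation is 3+.
A 1:1 salt means the anion carries the equal and opposite charge, 3−.
Anion: ligand charges sum to -5; for the ion to be 3−, Ni = +2.

tetraaquabis(triphenylphosphine)cobalt(III) aquadiazidotrinitratonickelate(II)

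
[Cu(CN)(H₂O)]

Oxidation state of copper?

+1

No counter-ion: the bracketed complex is neutral.
Ligand charges: 1×CN = -1; 1×H2O neutral; sum -1.
Cu + (-1) = 0 ⇒ Cu is +1.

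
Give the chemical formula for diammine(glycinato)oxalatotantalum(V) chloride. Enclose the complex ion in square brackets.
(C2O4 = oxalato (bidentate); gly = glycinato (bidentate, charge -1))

[Ta(C2O4)(gly)(NH3)2]Cl2

Ligands: 1 oxalato (C2O4, -2), 1 glycinato (gly, -1), 2 ammine (NH3, neutral). Ligand charge sum = -3.
Charge balance with chloride (-1) requires 1 complex ion per 2 chloride.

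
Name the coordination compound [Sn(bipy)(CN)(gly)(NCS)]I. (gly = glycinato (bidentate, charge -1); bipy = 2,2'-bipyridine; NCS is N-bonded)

(2,2'-bipyridine)cyano(glycinato)isothiocyanatotin(IV) iodide

The 1 iodide counter-ion carries a total charge of -1, so each complex ion is 1+.
Ligand charges: 1×glycinato (-1 each), 1×2,2'-bipyridine (neutral), 1×isothiocyanato (-1 each), 1×cyano (-1 each); total -3. So Sn + (-3) = 1+, giving Sn = +4.
Ligands are named alphabetically: bipyridine before cyano before glycinato before isothiocyanato.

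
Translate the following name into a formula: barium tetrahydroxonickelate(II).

Ba[Ni(OH)4]

Ligands: 4 hydroxo (OH, -1). Ligand charge sum = -4.
Charge balance with barium (+2) requires 1 complex ion per 1 barium.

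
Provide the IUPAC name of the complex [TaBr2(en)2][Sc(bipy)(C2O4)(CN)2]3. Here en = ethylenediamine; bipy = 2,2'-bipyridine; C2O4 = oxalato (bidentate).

dibromobis(ethylenediamine)tantalum(V) (2,2'-bipyridine)dicyanooxalatoscandate(III)

Both ions are complex: the cation is named first with the plain metal name, the anion second with the -ate form; each ion's ligands are alphabetised independently.
Scandium is always +3 in its complexes; the anion's ligand charges sum to -4, so the complex anion is 1−.
With 3 anions per cation, the cation must be 3×1 = 3+.
Cation: ligand charges sum to -2; for the ion to be 3+, Ta = +5.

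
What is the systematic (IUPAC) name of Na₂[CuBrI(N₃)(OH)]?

sodium azidobromohydroxoiodocuprate(II)

The 2 sodium counter-ions carry a total charge of +2, so each complex ion is 2−.
Ligand charges: 1×iodo (-1 each), 1×azido (-1 each), 1×bromo (-1 each), 1×hydroxo (-1 each); total -4. So Cu + (-4) = 2−, giving Cu = +2.
The complex ion is anionic, so copper takes the -ate form cuprate(II).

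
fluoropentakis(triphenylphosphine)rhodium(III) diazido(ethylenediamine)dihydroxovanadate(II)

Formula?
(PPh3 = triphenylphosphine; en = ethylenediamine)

[RhF(PPh3)5][V(en)(N3)2(OH)2]

Cation [Rh…]: ligand charges -1, Rh(III) ⇒ ion charge 2+.
Anion [V…]: ligand charges -4, V(II) ⇒ ion charge 2−.
One 2+ cation balances one 2− anion.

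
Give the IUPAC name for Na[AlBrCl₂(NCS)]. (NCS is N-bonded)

The 1 sodium counter-ion carries a total charge of +1, so each complex ion is 1−.
Ligand charges: 2×chloro (-1 each), 1×isothiocyanato (-1 each), 1×bromo (-1 each); total -4. So Al + (-4) = 1−, giving Al = +3.
The complex ion is anionic, so aluminium takes the -ate form aluminate(III).

sodium bromodichloroisothiocyanatoaluminate(III)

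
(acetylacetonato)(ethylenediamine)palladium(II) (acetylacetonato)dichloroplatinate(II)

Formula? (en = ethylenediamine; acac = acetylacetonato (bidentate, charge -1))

Cation [Pd…]: ligand charges -1, Pd(II) ⇒ ion charge 1+.
Anion [Pt…]: ligand charges -3, Pt(II) ⇒ ion charge 1−.

[Pd(acac)(en)][Pt(acac)Cl2]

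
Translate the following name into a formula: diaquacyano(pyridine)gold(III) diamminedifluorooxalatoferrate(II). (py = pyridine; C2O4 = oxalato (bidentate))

[Au(CN)(H2O)2(py)][Fe(C2O4)F2(NH3)2]

Cation [Au…]: ligand charges -1, Au(III) ⇒ ion charge 2+.
Anion [Fe…]: ligand charges -4, Fe(II) ⇒ ion charge 2−.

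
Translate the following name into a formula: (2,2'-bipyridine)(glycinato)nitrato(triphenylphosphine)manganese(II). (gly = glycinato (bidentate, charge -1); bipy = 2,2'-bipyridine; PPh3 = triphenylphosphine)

[Mn(bipy)(gly)(NO3)(PPh3)]

Ligands: 1 nitrato (NO3, -1), 1 glycinato (gly, -1), 1 2,2'-bipyridine (bipy, neutral), 1 triphenylphosphine (PPh3, neutral). Ligand charge sum = -2.
With Mn in oxidation state +2, the complex ion is [Mn...].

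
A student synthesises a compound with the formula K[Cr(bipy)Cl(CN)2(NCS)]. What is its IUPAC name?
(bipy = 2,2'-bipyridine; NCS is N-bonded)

potassium (2,2'-bipyridine)chlorodicyanoisothiocyanatochromate(III)

The 1 potassium counter-ion carries a total charge of +1, so each complex ion is 1−.
Ligand charges: 1×2,2'-bipyridine (neutral), 1×chloro (-1 each), 2×cyano (-1 each), 1×isothiocyanato (-1 each); total -4. So Cr + (-4) = 1−, giving Cr = +3.
The complex ion is anionic, so chromium takes the -ate form chromate(III).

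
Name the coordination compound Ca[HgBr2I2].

The 1 calcium counter-ion carries a total charge of +2, so each complex ion is 2−.
Ligand charges: 2×iodo (-1 each), 2×bromo (-1 each); total -4. So Hg + (-4) = 2−, giving Hg = +2.
Ligands are named alphabetically: bromo before iodo.
The complex ion is anionic, so mercury takes the -ate form mercurate(II).

calcium dibromodiiodomercurate(II)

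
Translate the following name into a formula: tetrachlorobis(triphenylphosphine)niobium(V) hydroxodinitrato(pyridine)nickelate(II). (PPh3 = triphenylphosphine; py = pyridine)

Cation [Nb…]: ligand charges -4, Nb(V) ⇒ ion charge 1+.
Anion [Ni…]: ligand charges -3, Ni(II) ⇒ ion charge 1−.

[NbCl4(PPh3)2][Ni(NO3)2(OH)(py)]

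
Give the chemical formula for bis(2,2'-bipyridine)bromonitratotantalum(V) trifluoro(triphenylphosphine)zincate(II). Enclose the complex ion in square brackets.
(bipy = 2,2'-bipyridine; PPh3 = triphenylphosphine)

Cation [Ta…]: ligand charges -2, Ta(V) ⇒ ion charge 3+.
Anion [Zn…]: ligand charges -3, Zn(II) ⇒ ion charge 1−.
One 3+ cation requires 3 of the 1− anion.

[Ta(bipy)2Br(NO3)][ZnF3(PPh3)]3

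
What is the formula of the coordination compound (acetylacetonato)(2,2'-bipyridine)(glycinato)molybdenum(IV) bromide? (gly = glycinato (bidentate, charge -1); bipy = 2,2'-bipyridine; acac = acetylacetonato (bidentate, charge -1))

[Mo(acac)(bipy)(gly)]Br2

Ligands: 1 glycinato (gly, -1), 1 2,2'-bipyridine (bipy, neutral), 1 acetylacetonato (acac, -1). Ligand charge sum = -2.
With Mo in oxidation state +4, the complex ion is [Mo...]^2+.
Charge balance with bromide (-1) requires 1 complex ion per 2 bromide.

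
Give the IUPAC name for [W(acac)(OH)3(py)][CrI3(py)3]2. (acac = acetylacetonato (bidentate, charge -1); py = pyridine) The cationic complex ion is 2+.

The complex cation is given as 2+; its ligand charges sum to -4, so W = +6.
With 2 anions per cation, each anion must be 2/2 = 1−.
Anion: ligand charges sum to -3; for the ion to be 1−, Cr = +2.

(acetylacetonato)trihydroxo(pyridine)tungsten(VI) triiodotris(pyridine)chromate(II)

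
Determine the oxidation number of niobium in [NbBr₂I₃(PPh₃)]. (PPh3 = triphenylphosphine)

No counter-ion: the bracketed complex is neutral.
Ligand charges: 3×I = -3; 2×Br = -2; 1×PPh3 neutral; sum -5.
Nb + (-5) = 0 ⇒ Nb is +5.

+5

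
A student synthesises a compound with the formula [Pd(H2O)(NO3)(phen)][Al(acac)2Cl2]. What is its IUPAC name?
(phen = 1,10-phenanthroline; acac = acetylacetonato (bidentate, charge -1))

aquanitrato(1,10-phenanthroline)palladium(II) bis(acetylacetonato)dichloroaluminate(III)

Both ions are complex: the cation is named first with the plain metal name, the anion second with the -ate form; each ion's ligands are alphabetised independently.
Aluminium is always +3 in its complexes; the anion's ligand charges sum to -4, so the complex anion is 1−.
A 1:1 salt means the cation carries the equal and opposite charge, 1+.
Cation: ligand charges sum to -1; for the ion to be 1+, Pd = +2.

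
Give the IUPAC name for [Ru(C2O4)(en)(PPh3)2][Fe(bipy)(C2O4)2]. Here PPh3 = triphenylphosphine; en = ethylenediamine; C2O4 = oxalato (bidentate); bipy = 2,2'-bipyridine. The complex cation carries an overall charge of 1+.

(ethylenediamine)oxalatobis(triphenylphosphine)ruthenium(III) (2,2'-bipyridine)dioxalatoferrate(III)

Both ions are complex: the cation is named first with the plain metal name, the anion second with the -ate form; each ion's ligands are alphabetised independently.
The complex cation is given as 1+; its ligand charges sum to -2, so Ru = +3.
A 1:1 salt means the anion carries the equal and opposite charge, 1−.
Anion: ligand charges sum to -4; for the ion to be 1−, Fe = +3.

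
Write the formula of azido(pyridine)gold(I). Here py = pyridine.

Ligands: 1 pyridine (py, neutral), 1 azido (N3, -1). Ligand charge sum = -1.
With Au in oxidation state +1, the complex ion is [Au...].

[Au(N3)(py)]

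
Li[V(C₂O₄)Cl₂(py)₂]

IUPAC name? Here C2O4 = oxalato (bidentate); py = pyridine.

The 1 lithium counter-ion carries a total charge of +1, so each complex ion is 1−.
Ligand charges: 1×oxalato (-2 each), 2×pyridine (neutral), 2×chloro (-1 each); total -4. So V + (-4) = 1−, giving V = +3.
The complex ion is anionic, so vanadium takes the -ate form vanadate(III).

lithium dichlorooxalatobis(pyridine)vanadate(III)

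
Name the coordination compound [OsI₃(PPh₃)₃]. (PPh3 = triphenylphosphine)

triiodotris(triphenylphosphine)osmium(III)

There is no counter-ion, so the complex is neutral overall.
Ligand charges: 3×iodo (-1 each), 3×triphenylphosphine (neutral); total -3. So Os + (-3) = 0, giving Os = +3.
Ligands are named alphabetically: iodo before triphenylphosphine.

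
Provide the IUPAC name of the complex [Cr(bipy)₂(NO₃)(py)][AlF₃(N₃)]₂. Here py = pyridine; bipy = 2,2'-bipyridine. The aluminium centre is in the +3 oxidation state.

bis(2,2'-bipyridine)nitrato(pyridine)chromium(III) azidotrifluoroaluminate(III)

Both ions are complex: the cation is named first with the plain metal name, the anion second with the -ate form; each ion's ligands are alphabetised independently.
Al is given as +3; the anion's ligand charges sum to -4, so the complex anion is 1−.
With 2 anions per cation, the cation must be 2×1 = 2+.
Cation: ligand charges sum to -1; for the ion to be 2+, Cr = +3.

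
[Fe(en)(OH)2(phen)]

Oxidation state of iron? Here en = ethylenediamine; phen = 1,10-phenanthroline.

+2

No counter-ion: the bracketed complex is neutral.
Ligand charges: 1×en neutral; 2×OH = -2; 1×phen neutral; sum -2.
Fe + (-2) = 0 ⇒ Fe is +2.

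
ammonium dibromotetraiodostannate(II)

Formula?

(NH4)4[SnBr2I4]

Ligands: 4 iodo (I, -1), 2 bromo (Br, -1). Ligand charge sum = -6.
With Sn in oxidation state +2, the complex ion is [Sn...]^4−.
Charge balance with ammonium (+1) requires 1 complex ion per 4 ammonium.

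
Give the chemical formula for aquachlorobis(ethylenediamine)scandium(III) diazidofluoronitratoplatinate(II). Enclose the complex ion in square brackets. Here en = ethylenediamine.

Cation [Sc…]: ligand charges -1, Sc(III) ⇒ ion charge 2+.
Anion [Pt…]: ligand charges -4, Pt(II) ⇒ ion charge 2−.

[ScCl(en)2(H2O)][PtF(N3)2(NO3)]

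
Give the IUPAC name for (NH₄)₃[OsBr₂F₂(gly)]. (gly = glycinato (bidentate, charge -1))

The 3 ammonium counter-ions carry a total charge of +3, so each complex ion is 3−.
Ligand charges: 2×fluoro (-1 each), 1×glycinato (-1 each), 2×bromo (-1 each); total -5. So Os + (-5) = 3−, giving Os = +2.
The complex ion is anionic, so osmium takes the -ate form osmate(II).

ammonium dibromodifluoro(glycinato)osmate(II)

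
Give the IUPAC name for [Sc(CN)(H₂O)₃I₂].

There is no counter-ion, so the complex is neutral overall.
Ligand charges: 2×iodo (-1 each), 3×aqua (neutral), 1×cyano (-1 each); total -3. So Sc + (-3) = 0, giving Sc = +3.
Ligands are named alphabetically: aqua before cyano before iodo.

triaquacyanodiiodoscandium(III)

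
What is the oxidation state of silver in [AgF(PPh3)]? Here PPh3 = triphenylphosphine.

+1

No counter-ion: the bracketed complex is neutral.
Ligand charges: 1×F = -1; 1×PPh3 neutral; sum -1.
Ag + (-1) = 0 ⇒ Ag is +1.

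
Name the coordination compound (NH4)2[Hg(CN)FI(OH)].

The 2 ammonium counter-ions carry a total charge of +2, so each complex ion is 2−.
Ligand charges: 1×fluoro (-1 each), 1×iodo (-1 each), 1×hydroxo (-1 each), 1×cyano (-1 each); total -4. So Hg + (-4) = 2−, giving Hg = +2.
The complex ion is anionic, so mercury takes the -ate form mercurate(II).

ammonium cyanofluorohydroxoiodomercurate(II)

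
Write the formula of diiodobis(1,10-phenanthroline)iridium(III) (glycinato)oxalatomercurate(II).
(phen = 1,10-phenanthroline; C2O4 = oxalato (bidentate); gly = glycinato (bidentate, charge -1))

[IrI2(phen)2][Hg(C2O4)(gly)]

Cation [Ir…]: ligand charges -2, Ir(III) ⇒ ion charge 1+.
Anion [Hg…]: ligand charges -3, Hg(II) ⇒ ion charge 1−.
One 1+ cation balances one 1− anion.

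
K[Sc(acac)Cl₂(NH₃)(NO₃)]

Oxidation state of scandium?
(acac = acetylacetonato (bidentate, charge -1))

+3

1 potassium outside the brackets (+1 each) → the complex ion is 1−.
Ligand charges: 1×NH3 neutral; 2×Cl = -2; 1×acac = -1; 1×NO3 = -1; sum -4.
Sc + (-4) = 1− ⇒ Sc is +3.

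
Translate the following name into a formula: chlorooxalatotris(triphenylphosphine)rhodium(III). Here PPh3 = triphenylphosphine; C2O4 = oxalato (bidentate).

[Rh(C2O4)Cl(PPh3)3]

Ligands: 3 triphenylphosphine (PPh3, neutral), 1 chloro (Cl, -1), 1 oxalato (C2O4, -2). Ligand charge sum = -3.
With Rh in oxidation state +3, the complex ion is [Rh...].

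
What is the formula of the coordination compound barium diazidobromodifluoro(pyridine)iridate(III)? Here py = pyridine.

Ligands: 2 fluoro (F, -1), 2 azido (N3, -1), 1 pyridine (py, neutral), 1 bromo (Br, -1). Ligand charge sum = -5.
With Ir in oxidation state +3, the complex ion is [Ir...]^2−.
Charge balance with barium (+2) requires 1 complex ion per 1 barium.

Ba[IrBrF2(N3)2(py)]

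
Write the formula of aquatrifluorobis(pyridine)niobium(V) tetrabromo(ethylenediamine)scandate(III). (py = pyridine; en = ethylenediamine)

Cation [Nb…]: ligand charges -3, Nb(V) ⇒ ion charge 2+.
Anion [Sc…]: ligand charges -4, Sc(III) ⇒ ion charge 1−.
One 2+ cation requires 2 of the 1− anion.

[NbF3(H2O)(py)2][ScBr4(en)]2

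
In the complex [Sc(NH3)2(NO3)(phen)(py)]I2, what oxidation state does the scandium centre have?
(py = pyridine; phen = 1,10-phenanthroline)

2 iodide outside the brackets (-1 each) → the complex ion is 2+.
Ligand charges: 1×py neutral; 2×NH3 neutral; 1×NO3 = -1; 1×phen neutral; sum -1.
Sc + (-1) = 2+ ⇒ Sc is +3.

+3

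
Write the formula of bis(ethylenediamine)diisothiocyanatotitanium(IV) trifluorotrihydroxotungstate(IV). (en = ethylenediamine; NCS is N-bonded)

[Ti(en)2(NCS)2][WF3(OH)3]

Cation [Ti…]: ligand charges -2, Ti(IV) ⇒ ion charge 2+.
Anion [W…]: ligand charges -6, W(IV) ⇒ ion charge 2−.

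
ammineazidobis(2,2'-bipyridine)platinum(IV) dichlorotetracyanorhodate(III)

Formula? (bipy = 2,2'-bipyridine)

Cation [Pt…]: ligand charges -1, Pt(IV) ⇒ ion charge 3+.
Anion [Rh…]: ligand charges -6, Rh(III) ⇒ ion charge 3−.
One 3+ cation balances one 3− anion.

[Pt(bipy)2(N3)(NH3)][RhCl2(CN)4]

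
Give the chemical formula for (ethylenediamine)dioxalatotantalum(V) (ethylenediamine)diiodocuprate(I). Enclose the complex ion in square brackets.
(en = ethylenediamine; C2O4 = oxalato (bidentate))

Cation [Ta…]: ligand charges -4, Ta(V) ⇒ ion charge 1+.
Anion [Cu…]: ligand charges -2, Cu(I) ⇒ ion charge 1−.
One 1+ cation balances one 1− anion.

[Ta(C2O4)2(en)][Cu(en)I2]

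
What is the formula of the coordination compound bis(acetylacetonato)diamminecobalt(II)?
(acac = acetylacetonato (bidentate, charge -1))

[Co(acac)2(NH3)2]

Ligands: 2 acetylacetonato (acac, -1), 2 ammine (NH3, neutral). Ligand charge sum = -2.
With Co in oxidation state +2, the complex ion is [Co...].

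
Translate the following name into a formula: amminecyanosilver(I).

Ligands: 1 ammine (NH3, neutral), 1 cyano (CN, -1). Ligand charge sum = -1.
With Ag in oxidation state +1, the complex ion is [Ag...].

[Ag(CN)(NH3)]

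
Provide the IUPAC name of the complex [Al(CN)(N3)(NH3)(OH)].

There is no counter-ion, so the complex is neutral overall.
Ligand charges: 1×hydroxo (-1 each), 1×cyano (-1 each), 1×ammine (neutral), 1×azido (-1 each); total -3. So Al + (-3) = 0, giving Al = +3.
Ligands are named alphabetically: ammine before azido before cyano before hydroxo.

ammineazidocyanohydroxoaluminium(III)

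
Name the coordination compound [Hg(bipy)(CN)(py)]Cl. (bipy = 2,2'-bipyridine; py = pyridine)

The 1 chloride counter-ion carries a total charge of -1, so each complex ion is 1+.
Ligand charges: 1×2,2'-bipyridine (neutral), 1×cyano (-1 each), 1×pyridine (neutral); total -1. So Hg + (-1) = 1+, giving Hg = +2.
Ligands are named alphabetically: bipyridine before cyano before pyridine.

(2,2'-bipyridine)cyano(pyridine)mercury(II) chloride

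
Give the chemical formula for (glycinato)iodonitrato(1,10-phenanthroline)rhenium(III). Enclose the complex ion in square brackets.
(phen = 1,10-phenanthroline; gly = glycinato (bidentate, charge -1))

[Re(gly)I(NO3)(phen)]

Ligands: 1 nitrato (NO3, -1), 1 1,10-phenanthroline (phen, neutral), 1 glycinato (gly, -1), 1 iodo (I, -1). Ligand charge sum = -3.
With Re in oxidation state +3, the complex ion is [Re...].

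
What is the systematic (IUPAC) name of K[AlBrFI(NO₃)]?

potassium bromofluoroiodonitratoaluminate(III)

The 1 potassium counter-ion carries a total charge of +1, so each complex ion is 1−.
Ligand charges: 1×bromo (-1 each), 1×fluoro (-1 each), 1×nitrato (-1 each), 1×iodo (-1 each); total -4. So Al + (-4) = 1−, giving Al = +3.
Ligands are named alphabetically: bromo before fluoro before iodo before nitrato.
The complex ion is anionic, so aluminium takes the -ate form aluminate(III).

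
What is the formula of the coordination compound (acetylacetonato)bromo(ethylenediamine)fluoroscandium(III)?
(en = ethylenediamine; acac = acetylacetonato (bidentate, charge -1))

Ligands: 1 ethylenediamine (en, neutral), 1 bromo (Br, -1), 1 acetylacetonato (acac, -1), 1 fluoro (F, -1). Ligand charge sum = -3.
With Sc in oxidation state +3, the complex ion is [Sc...].

[Sc(acac)Br(en)F]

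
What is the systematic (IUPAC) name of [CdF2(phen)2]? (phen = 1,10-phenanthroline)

There is no counter-ion, so the complex is neutral overall.
Ligand charges: 2×fluoro (-1 each), 2×1,10-phenanthroline (neutral); total -2. So Cd + (-2) = 0, giving Cd = +2.
Ligands are named alphabetically: fluoro before phenanthroline.

difluorobis(1,10-phenanthroline)cadmium(II)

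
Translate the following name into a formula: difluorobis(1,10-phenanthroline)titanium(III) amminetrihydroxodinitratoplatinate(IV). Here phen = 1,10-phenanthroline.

[TiF2(phen)2][Pt(NH3)(NO3)2(OH)3]

Cation [Ti…]: ligand charges -2, Ti(III) ⇒ ion charge 1+.
Anion [Pt…]: ligand charges -5, Pt(IV) ⇒ ion charge 1−.
One 1+ cation balances one 1− anion.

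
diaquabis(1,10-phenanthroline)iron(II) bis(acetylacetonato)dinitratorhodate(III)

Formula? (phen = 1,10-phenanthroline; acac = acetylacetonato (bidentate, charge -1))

[Fe(H2O)2(phen)2][Rh(acac)2(NO3)2]2

Cation [Fe…]: ligand charges 0, Fe(II) ⇒ ion charge 2+.
Anion [Rh…]: ligand charges -4, Rh(III) ⇒ ion charge 1−.
One 2+ cation requires 2 of the 1− anion.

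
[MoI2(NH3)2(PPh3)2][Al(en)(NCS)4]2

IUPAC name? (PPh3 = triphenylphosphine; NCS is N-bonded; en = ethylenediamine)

Both ions are complex: the cation is named first with the plain metal name, the anion second with the -ate form; each ion's ligands are alphabetised independently.
Aluminium is always +3 in its complexes; the anion's ligand charges sum to -4, so the complex anion is 1−.
With 2 anions per cation, the cation must be 2×1 = 2+.
Cation: ligand charges sum to -2; for the ion to be 2+, Mo = +4.

diamminediiodobis(triphenylphosphine)molybdenum(IV) (ethylenediamine)tetraisothiocyanatoaluminate(III)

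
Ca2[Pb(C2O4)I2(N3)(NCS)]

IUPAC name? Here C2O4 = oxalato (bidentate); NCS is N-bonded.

The 2 calcium counter-ions carry a total charge of +4, so each complex ion is 4−.
Ligand charges: 2×iodo (-1 each), 1×azido (-1 each), 1×oxalato (-2 each), 1×isothiocyanato (-1 each); total -6. So Pb + (-6) = 4−, giving Pb = +2.
The complex ion is anionic, so lead takes the -ate form plumbate(II).

calcium azidodiiodoisothiocyanatooxalatoplumbate(II)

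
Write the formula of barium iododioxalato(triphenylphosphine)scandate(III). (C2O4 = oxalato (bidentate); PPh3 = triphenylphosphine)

Ligands: 2 oxalato (C2O4, -2), 1 triphenylphosphine (PPh3, neutral), 1 iodo (I, -1). Ligand charge sum = -5.
Charge balance with barium (+2) requires 1 complex ion per 1 barium.

Ba[Sc(C2O4)2I(PPh3)]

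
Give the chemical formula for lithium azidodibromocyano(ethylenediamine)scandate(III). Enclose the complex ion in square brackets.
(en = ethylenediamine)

Li[ScBr2(CN)(en)(N3)]

Ligands: 1 ethylenediamine (en, neutral), 1 azido (N3, -1), 1 cyano (CN, -1), 2 bromo (Br, -1). Ligand charge sum = -4.
With Sc in oxidation state +3, the complex ion is [Sc...]^1−.
Charge balance with lithium (+1) requires 1 complex ion per 1 lithium.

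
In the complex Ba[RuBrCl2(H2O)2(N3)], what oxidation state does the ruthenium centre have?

+2

1 barium outside the brackets (+2 each) → the complex ion is 2−.
Ligand charges: 2×H2O neutral; 2×Cl = -2; 1×N3 = -1; 1×Br = -1; sum -4.
Ru + (-4) = 2− ⇒ Ru is +2.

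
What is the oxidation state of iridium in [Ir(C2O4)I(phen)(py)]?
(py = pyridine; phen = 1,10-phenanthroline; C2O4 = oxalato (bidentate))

No counter-ion: the bracketed complex is neutral.
Ligand charges: 1×I = -1; 1×py neutral; 1×phen neutral; 1×C2O4 = -2; sum -3.
Ir + (-3) = 0 ⇒ Ir is +3.

+3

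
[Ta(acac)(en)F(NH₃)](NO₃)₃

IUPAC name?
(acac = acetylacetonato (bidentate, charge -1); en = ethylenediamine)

The 3 nitrate counter-ions carry a total charge of -3, so each complex ion is 3+.
Ligand charges: 1×fluoro (-1 each), 1×ammine (neutral), 1×acetylacetonato (-1 each), 1×ethylenediamine (neutral); total -2. So Ta + (-2) = 3+, giving Ta = +5.
Ligands are named alphabetically: acetylacetonato before ammine before ethylenediamine before fluoro.

(acetylacetonato)ammine(ethylenediamine)fluorotantalum(V) nitrate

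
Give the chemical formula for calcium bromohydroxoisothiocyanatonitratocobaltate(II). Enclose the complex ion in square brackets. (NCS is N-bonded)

Ligands: 1 hydroxo (OH, -1), 1 nitrato (NO3, -1), 1 bromo (Br, -1), 1 isothiocyanato (NCS, -1). Ligand charge sum = -4.
With Co in oxidation state +2, the complex ion is [Co...]^2−.
Charge balance with calcium (+2) requires 1 complex ion per 1 calcium.

Ca[CoBr(NCS)(NO3)(OH)]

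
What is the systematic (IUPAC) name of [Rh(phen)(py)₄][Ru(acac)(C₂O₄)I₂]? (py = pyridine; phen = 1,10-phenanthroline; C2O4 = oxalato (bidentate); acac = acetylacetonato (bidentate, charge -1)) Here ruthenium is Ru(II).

Ru is given as +2; the anion's ligand charges sum to -5, so the complex anion is 3−.
A 1:1 salt means the cation carries the equal and opposite charge, 3+.
Cation: ligand charges sum to 0; for the ion to be 3+, Rh = +3.

(1,10-phenanthroline)tetrakis(pyridine)rhodium(III) (acetylacetonato)diiodooxalatoruthenate(II)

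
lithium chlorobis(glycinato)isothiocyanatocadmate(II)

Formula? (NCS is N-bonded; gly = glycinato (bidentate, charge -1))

Ligands: 1 isothiocyanato (NCS, -1), 1 chloro (Cl, -1), 2 glycinato (gly, -1). Ligand charge sum = -4.
With Cd in oxidation state +2, the complex ion is [Cd...]^2−.
Charge balance with lithium (+1) requires 1 complex ion per 2 lithium.

Li2[CdCl(gly)2(NCS)]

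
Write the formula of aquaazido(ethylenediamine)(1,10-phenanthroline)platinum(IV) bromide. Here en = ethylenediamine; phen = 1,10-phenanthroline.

Ligands: 1 aqua (H2O, neutral), 1 azido (N3, -1), 1 ethylenediamine (en, neutral), 1 1,10-phenanthroline (phen, neutral). Ligand charge sum = -1.
Charge balance with bromide (-1) requires 1 complex ion per 3 bromide.

[Pt(en)(H2O)(N3)(phen)]Br3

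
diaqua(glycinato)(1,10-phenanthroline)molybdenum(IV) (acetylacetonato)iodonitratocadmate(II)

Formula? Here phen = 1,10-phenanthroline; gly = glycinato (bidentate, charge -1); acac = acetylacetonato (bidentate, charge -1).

[Mo(gly)(H2O)2(phen)][Cd(acac)I(NO3)]3

Cation [Mo…]: ligand charges -1, Mo(IV) ⇒ ion charge 3+.
Anion [Cd…]: ligand charges -3, Cd(II) ⇒ ion charge 1−.
One 3+ cation requires 3 of the 1− anion.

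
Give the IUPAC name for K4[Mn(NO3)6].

The 4 potassium counter-ions carry a total charge of +4, so each complex ion is 4−.
Ligand charges: 6×nitrato (-1 each); total -6. So Mn + (-6) = 4−, giving Mn = +2.
The complex ion is anionic, so manganese takes the -ate form manganate(II).

potassium hexanitratomanganate(II)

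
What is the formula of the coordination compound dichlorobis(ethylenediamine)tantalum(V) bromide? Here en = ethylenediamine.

Ligands: 2 chloro (Cl, -1), 2 ethylenediamine (en, neutral). Ligand charge sum = -2.
With Ta in oxidation state +5, the complex ion is [Ta...]^3+.
Charge balance with bromide (-1) requires 1 complex ion per 3 bromide.

[TaCl2(en)2]Br3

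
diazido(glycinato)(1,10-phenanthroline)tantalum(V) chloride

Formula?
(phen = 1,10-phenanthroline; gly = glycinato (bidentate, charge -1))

Ligands: 1 1,10-phenanthroline (phen, neutral), 1 glycinato (gly, -1), 2 azido (N3, -1). Ligand charge sum = -3.
Charge balance with chloride (-1) requires 1 complex ion per 2 chloride.

[Ta(gly)(N3)2(phen)]Cl2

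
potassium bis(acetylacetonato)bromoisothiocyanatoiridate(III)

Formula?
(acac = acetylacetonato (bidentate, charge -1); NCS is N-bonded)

Ligands: 2 acetylacetonato (acac, -1), 1 bromo (Br, -1), 1 isothiocyanato (NCS, -1). Ligand charge sum = -4.
With Ir in oxidation state +3, the complex ion is [Ir...]^1−.
Charge balance with potassium (+1) requires 1 complex ion per 1 potassium.

K[Ir(acac)2Br(NCS)]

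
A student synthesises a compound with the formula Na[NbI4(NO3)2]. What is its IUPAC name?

sodium tetraiododinitratoniobate(V)

The 1 sodium counter-ion carries a total charge of +1, so each complex ion is 1−.
Ligand charges: 2×nitrato (-1 each), 4×iodo (-1 each); total -6. So Nb + (-6) = 1−, giving Nb = +5.
Ligands are named alphabetically: iodo before nitrato.
The complex ion is anionic, so niobium takes the -ate form niobate(V).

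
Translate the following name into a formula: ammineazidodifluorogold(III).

Ligands: 2 fluoro (F, -1), 1 ammine (NH3, neutral), 1 azido (N3, -1). Ligand charge sum = -3.
With Au in oxidation state +3, the complex ion is [Au...].

[AuF2(N3)(NH3)]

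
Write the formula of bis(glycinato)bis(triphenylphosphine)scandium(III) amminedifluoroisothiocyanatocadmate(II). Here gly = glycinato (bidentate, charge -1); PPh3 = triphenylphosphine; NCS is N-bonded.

[Sc(gly)2(PPh3)2][CdF2(NCS)(NH3)]

Cation [Sc…]: ligand charges -2, Sc(III) ⇒ ion charge 1+.
Anion [Cd…]: ligand charges -3, Cd(II) ⇒ ion charge 1−.
One 1+ cation balances one 1− anion.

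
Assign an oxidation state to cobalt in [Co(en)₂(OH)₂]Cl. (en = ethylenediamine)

+3

1 chloride outside the brackets (-1 each) → the complex ion is 1+.
Ligand charges: 2×en neutral; 2×OH = -2; sum -2.
Co + (-2) = 1+ ⇒ Co is +3.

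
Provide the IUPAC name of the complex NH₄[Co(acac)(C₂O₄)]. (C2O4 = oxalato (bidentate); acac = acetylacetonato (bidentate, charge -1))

The 1 ammonium counter-ion carries a total charge of +1, so each complex ion is 1−.
Ligand charges: 1×oxalato (-2 each), 1×acetylacetonato (-1 each); total -3. So Co + (-3) = 1−, giving Co = +2.
The complex ion is anionic, so cobalt takes the -ate form cobaltate(II).

ammonium (acetylacetonato)oxalatocobaltate(II)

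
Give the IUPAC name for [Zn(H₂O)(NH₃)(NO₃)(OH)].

There is no counter-ion, so the complex is neutral overall.
Ligand charges: 1×hydroxo (-1 each), 1×ammine (neutral), 1×nitrato (-1 each), 1×aqua (neutral); total -2. So Zn + (-2) = 0, giving Zn = +2.
Ligands are named alphabetically: ammine before aqua before hydroxo before nitrato.

ammineaquahydroxonitratozinc(II)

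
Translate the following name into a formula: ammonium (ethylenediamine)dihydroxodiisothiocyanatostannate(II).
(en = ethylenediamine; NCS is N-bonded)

(NH4)2[Sn(en)(NCS)2(OH)2]

Ligands: 1 ethylenediamine (en, neutral), 2 hydroxo (OH, -1), 2 isothiocyanato (NCS, -1). Ligand charge sum = -4.
With Sn in oxidation state +2, the complex ion is [Sn...]^2−.
Charge balance with ammonium (+1) requires 1 complex ion per 2 ammonium.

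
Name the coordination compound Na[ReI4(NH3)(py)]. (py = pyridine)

sodium amminetetraiodo(pyridine)rhenate(III)

The 1 sodium counter-ion carries a total charge of +1, so each complex ion is 1−.
Ligand charges: 1×pyridine (neutral), 1×ammine (neutral), 4×iodo (-1 each); total -4. So Re + (-4) = 1−, giving Re = +3.
The complex ion is anionic, so rhenium takes the -ate form rhenate(III).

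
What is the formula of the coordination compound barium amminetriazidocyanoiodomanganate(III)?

Ba[Mn(CN)I(N3)3(NH3)]

Ligands: 1 iodo (I, -1), 3 azido (N3, -1), 1 cyano (CN, -1), 1 ammine (NH3, neutral). Ligand charge sum = -5.
With Mn in oxidation state +3, the complex ion is [Mn...]^2−.
Charge balance with barium (+2) requires 1 complex ion per 1 barium.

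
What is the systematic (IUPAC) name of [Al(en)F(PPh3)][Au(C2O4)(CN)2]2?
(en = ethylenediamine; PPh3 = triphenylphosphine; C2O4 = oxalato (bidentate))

(ethylenediamine)fluoro(triphenylphosphine)aluminium(III) dicyanooxalatoaurate(III)

Both ions are complex: the cation is named first with the plain metal name, the anion second with the -ate form; each ion's ligands are alphabetised independently.
Aluminium is always +3 in its complexes; the cation's ligand charges sum to -1, so the complex cation is 2+.
With 2 anions per cation, each anion must be 2/2 = 1−.
Anion: ligand charges sum to -4; for the ion to be 1−, Au = +3.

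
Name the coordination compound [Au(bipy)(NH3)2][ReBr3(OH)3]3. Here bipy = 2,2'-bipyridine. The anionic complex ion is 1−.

Both ions are complex: the cation is named first with the plain metal name, the anion second with the -ate form; each ion's ligands are alphabetised independently.
The complex anion is given as 1−; its ligand charges sum to -6, so Re = +5.
With 3 anions per cation, the cation must be 3×1 = 3+.
Cation: ligand charges sum to 0; for the ion to be 3+, Au = +3.

diammine(2,2'-bipyridine)gold(III) tribromotrihydroxorhenate(V)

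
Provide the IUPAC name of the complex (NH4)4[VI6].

ammonium hexaiodovanadate(II)

The 4 ammonium counter-ions carry a total charge of +4, so each complex ion is 4−.
Ligand charges: 6×iodo (-1 each); total -6. So V + (-6) = 4−, giving V = +2.
The complex ion is anionic, so vanadium takes the -ate form vanadate(II).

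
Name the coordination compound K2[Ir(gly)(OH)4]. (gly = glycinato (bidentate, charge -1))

The 2 potassium counter-ions carry a total charge of +2, so each complex ion is 2−.
Ligand charges: 4×hydroxo (-1 each), 1×glycinato (-1 each); total -5. So Ir + (-5) = 2−, giving Ir = +3.
Ligands are named alphabetically: glycinato before hydroxo.
The complex ion is anionic, so iridium takes the -ate form iridate(III).

potassium (glycinato)tetrahydroxoiridate(III)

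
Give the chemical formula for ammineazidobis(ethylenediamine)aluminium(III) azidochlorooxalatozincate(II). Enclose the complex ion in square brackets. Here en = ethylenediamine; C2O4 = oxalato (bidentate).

Cation [Al…]: ligand charges -1, Al(III) ⇒ ion charge 2+.
Anion [Zn…]: ligand charges -4, Zn(II) ⇒ ion charge 2−.
One 2+ cation balances one 2− anion.

[Al(en)2(N3)(NH3)][Zn(C2O4)Cl(N3)]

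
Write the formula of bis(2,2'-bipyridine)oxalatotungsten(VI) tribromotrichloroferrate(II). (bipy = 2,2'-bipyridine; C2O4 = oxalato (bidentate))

Cation [W…]: ligand charges -2, W(VI) ⇒ ion charge 4+.
Anion [Fe…]: ligand charges -6, Fe(II) ⇒ ion charge 4−.
One 4+ cation balances one 4− anion.

[W(bipy)2(C2O4)][FeBr3Cl3]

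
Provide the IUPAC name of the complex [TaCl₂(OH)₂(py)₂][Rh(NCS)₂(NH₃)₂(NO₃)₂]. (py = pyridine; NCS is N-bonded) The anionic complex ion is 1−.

Both ions are complex: the cation is named first with the plain metal name, the anion second with the -ate form; each ion's ligands are alphabetised independently.
The complex anion is given as 1−; its ligand charges sum to -4, so Rh = +3.
A 1:1 salt means the cation carries the equal and opposite charge, 1+.
Cation: ligand charges sum to -4; for the ion to be 1+, Ta = +5.

dichlorodihydroxobis(pyridine)tantalum(V) diamminediisothiocyanatodinitratorhodate(III)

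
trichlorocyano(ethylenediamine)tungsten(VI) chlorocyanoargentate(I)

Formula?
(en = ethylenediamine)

[WCl3(CN)(en)][AgCl(CN)]2

Cation [W…]: ligand charges -4, W(VI) ⇒ ion charge 2+.
Anion [Ag…]: ligand charges -2, Ag(I) ⇒ ion charge 1−.
One 2+ cation requires 2 of the 1− anion.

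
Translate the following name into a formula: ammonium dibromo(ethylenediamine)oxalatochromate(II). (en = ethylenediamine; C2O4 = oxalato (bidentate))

(NH4)2[CrBr2(C2O4)(en)]

Ligands: 2 bromo (Br, -1), 1 ethylenediamine (en, neutral), 1 oxalato (C2O4, -2). Ligand charge sum = -4.
With Cr in oxidation state +2, the complex ion is [Cr...]^2−.
Charge balance with ammonium (+1) requires 1 complex ion per 2 ammonium.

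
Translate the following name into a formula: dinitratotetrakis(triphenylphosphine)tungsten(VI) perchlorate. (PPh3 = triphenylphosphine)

Ligands: 2 nitrato (NO3, -1), 4 triphenylphosphine (PPh3, neutral). Ligand charge sum = -2.
Charge balance with perchlorate (-1) requires 1 complex ion per 4 perchlorate.

[W(NO3)2(PPh3)4](ClO4)4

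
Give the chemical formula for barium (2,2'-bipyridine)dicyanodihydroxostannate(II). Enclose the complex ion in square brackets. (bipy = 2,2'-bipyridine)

Ligands: 2 cyano (CN, -1), 1 2,2'-bipyridine (bipy, neutral), 2 hydroxo (OH, -1). Ligand charge sum = -4.
With Sn in oxidation state +2, the complex ion is [Sn...]^2−.
Charge balance with barium (+2) requires 1 complex ion per 1 barium.

Ba[Sn(bipy)(CN)2(OH)2]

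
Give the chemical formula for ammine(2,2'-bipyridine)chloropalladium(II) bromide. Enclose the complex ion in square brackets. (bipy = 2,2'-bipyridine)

[Pd(bipy)Cl(NH3)]Br

Ligands: 1 ammine (NH3, neutral), 1 2,2'-bipyridine (bipy, neutral), 1 chloro (Cl, -1). Ligand charge sum = -1.
With Pd in oxidation state +2, the complex ion is [Pd...]^1+.
Charge balance with bromide (-1) requires 1 complex ion per 1 bromide.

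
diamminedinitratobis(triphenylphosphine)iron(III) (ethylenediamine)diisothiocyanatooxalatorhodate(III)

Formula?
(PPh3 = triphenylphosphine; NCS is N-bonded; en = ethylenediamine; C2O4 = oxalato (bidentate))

[Fe(NH3)2(NO3)2(PPh3)2][Rh(C2O4)(en)(NCS)2]

Cation [Fe…]: ligand charges -2, Fe(III) ⇒ ion charge 1+.
Anion [Rh…]: ligand charges -4, Rh(III) ⇒ ion charge 1−.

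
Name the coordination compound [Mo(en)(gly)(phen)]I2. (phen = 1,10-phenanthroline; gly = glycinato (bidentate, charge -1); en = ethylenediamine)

The 2 iodide counter-ions carry a total charge of -2, so each complex ion is 2+.
Ligand charges: 1×1,10-phenanthroline (neutral), 1×glycinato (-1 each), 1×ethylenediamine (neutral); total -1. So Mo + (-1) = 2+, giving Mo = +3.
Ligands are named alphabetically: ethylenediamine before glycinato before phenanthroline.

(ethylenediamine)(glycinato)(1,10-phenanthroline)molybdenum(III) iodide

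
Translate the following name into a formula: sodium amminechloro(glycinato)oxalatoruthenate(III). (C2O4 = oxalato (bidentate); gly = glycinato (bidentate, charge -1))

Na[Ru(C2O4)Cl(gly)(NH3)]

Ligands: 1 ammine (NH3, neutral), 1 oxalato (C2O4, -2), 1 glycinato (gly, -1), 1 chloro (Cl, -1). Ligand charge sum = -4.
Charge balance with sodium (+1) requires 1 complex ion per 1 sodium.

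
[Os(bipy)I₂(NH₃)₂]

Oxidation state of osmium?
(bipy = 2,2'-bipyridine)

No counter-ion: the bracketed complex is neutral.
Ligand charges: 2×I = -2; 2×NH3 neutral; 1×bipy neutral; sum -2.
Os + (-2) = 0 ⇒ Os is +2.

+2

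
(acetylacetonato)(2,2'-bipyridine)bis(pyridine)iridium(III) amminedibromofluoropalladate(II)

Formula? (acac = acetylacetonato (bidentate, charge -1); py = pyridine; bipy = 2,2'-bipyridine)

[Ir(acac)(bipy)(py)2][PdBr2F(NH3)]2

Cation [Ir…]: ligand charges -1, Ir(III) ⇒ ion charge 2+.
Anion [Pd…]: ligand charges -3, Pd(II) ⇒ ion charge 1−.
One 2+ cation requires 2 of the 1− anion.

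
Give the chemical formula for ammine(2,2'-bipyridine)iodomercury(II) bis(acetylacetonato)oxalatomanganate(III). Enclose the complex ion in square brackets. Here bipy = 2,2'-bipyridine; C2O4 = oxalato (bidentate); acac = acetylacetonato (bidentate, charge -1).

Cation [Hg…]: ligand charges -1, Hg(II) ⇒ ion charge 1+.
Anion [Mn…]: ligand charges -4, Mn(III) ⇒ ion charge 1−.
One 1+ cation balances one 1− anion.

[Hg(bipy)I(NH3)][Mn(acac)2(C2O4)]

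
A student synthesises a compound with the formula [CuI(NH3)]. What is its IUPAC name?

ammineiodocopper(I)

There is no counter-ion, so the complex is neutral overall.
Ligand charges: 1×ammine (neutral), 1×iodo (-1 each); total -1. So Cu + (-1) = 0, giving Cu = +1.
Ligands are named alphabetically: ammine before iodo.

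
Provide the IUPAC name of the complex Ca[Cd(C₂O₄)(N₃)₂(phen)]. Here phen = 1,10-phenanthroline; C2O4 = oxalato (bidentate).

calcium diazidooxalato(1,10-phenanthroline)cadmate(II)

The 1 calcium counter-ion carries a total charge of +2, so each complex ion is 2−.
Ligand charges: 1×1,10-phenanthroline (neutral), 1×oxalato (-2 each), 2×azido (-1 each); total -4. So Cd + (-4) = 2−, giving Cd = +2.
The complex ion is anionic, so cadmium takes the -ate form cadmate(II).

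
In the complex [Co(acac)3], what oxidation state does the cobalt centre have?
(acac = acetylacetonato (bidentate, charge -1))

No counter-ion: the bracketed complex is neutral.
Ligand charges: 3×acac = -3; sum -3.
Co + (-3) = 0 ⇒ Co is +3.

+3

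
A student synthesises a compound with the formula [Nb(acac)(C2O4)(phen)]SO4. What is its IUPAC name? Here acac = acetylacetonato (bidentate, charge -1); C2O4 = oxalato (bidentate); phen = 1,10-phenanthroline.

The 1 sulfate counter-ion carries a total charge of -2, so each complex ion is 2+.
Ligand charges: 1×acetylacetonato (-1 each), 1×oxalato (-2 each), 1×1,10-phenanthroline (neutral); total -3. So Nb + (-3) = 2+, giving Nb = +5.
Ligands are named alphabetically: acetylacetonato before oxalato before phenanthroline.

(acetylacetonato)oxalato(1,10-phenanthroline)niobium(V) sulfate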